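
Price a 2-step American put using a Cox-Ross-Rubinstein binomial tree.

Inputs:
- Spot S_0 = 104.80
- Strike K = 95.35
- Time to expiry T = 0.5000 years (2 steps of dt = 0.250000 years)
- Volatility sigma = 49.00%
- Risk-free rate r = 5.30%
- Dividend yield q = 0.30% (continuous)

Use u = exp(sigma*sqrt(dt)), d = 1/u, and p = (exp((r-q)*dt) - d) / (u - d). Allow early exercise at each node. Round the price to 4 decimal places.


dt = T/N = 0.250000
u = exp(sigma*sqrt(dt)) = 1.277621; d = 1/u = 0.782705
p = (exp((r-q)*dt) - d) / (u - d) = 0.464470
Discount per step: exp(-r*dt) = 0.986837
Stock lattice S(k, i) with i counting down-moves:
  k=0: S(0,0) = 104.8000
  k=1: S(1,0) = 133.8947; S(1,1) = 82.0274
  k=2: S(2,0) = 171.0667; S(2,1) = 104.8000; S(2,2) = 64.2032
Terminal payoffs V(N, i) = max(K - S_T, 0):
  V(2,0) = 0.000000; V(2,1) = 0.000000; V(2,2) = 31.146754
Backward induction: V(k, i) = exp(-r*dt) * [p * V(k+1, i) + (1-p) * V(k+1, i+1)]; then take max(V_cont, immediate exercise) for American.
  V(1,0) = exp(-r*dt) * [p*0.000000 + (1-p)*0.000000] = 0.000000; exercise = 0.000000; V(1,0) = max -> 0.000000
  V(1,1) = exp(-r*dt) * [p*0.000000 + (1-p)*31.146754] = 16.460474; exercise = 13.322564; V(1,1) = max -> 16.460474
  V(0,0) = exp(-r*dt) * [p*0.000000 + (1-p)*16.460474] = 8.699051; exercise = 0.000000; V(0,0) = max -> 8.699051

Answer: Price = V(0,0) = 8.6991


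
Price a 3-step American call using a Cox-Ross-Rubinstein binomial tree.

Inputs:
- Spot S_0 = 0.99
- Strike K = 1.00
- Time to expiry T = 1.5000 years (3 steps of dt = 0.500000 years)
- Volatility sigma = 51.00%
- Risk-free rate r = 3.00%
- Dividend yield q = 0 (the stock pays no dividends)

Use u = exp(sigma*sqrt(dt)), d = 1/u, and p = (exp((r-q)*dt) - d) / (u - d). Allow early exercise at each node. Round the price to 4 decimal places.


Answer: Price = V(0,0) = 0.2747

Derivation:
dt = T/N = 0.500000
u = exp(sigma*sqrt(dt)) = 1.434225; d = 1/u = 0.697241
p = (exp((r-q)*dt) - d) / (u - d) = 0.431315
Discount per step: exp(-r*dt) = 0.985112
Stock lattice S(k, i) with i counting down-moves:
  k=0: S(0,0) = 0.9900
  k=1: S(1,0) = 1.4199; S(1,1) = 0.6903
  k=2: S(2,0) = 2.0364; S(2,1) = 0.9900; S(2,2) = 0.4813
  k=3: S(3,0) = 2.9207; S(3,1) = 1.4199; S(3,2) = 0.6903; S(3,3) = 0.3356
Terminal payoffs V(N, i) = max(S_T - K, 0):
  V(3,0) = 1.920699; V(3,1) = 0.419883; V(3,2) = 0.000000; V(3,3) = 0.000000
Backward induction: V(k, i) = exp(-r*dt) * [p * V(k+1, i) + (1-p) * V(k+1, i+1)]; then take max(V_cont, immediate exercise) for American.
  V(2,0) = exp(-r*dt) * [p*1.920699 + (1-p)*0.419883] = 1.051319; exercise = 1.036431; V(2,0) = max -> 1.051319
  V(2,1) = exp(-r*dt) * [p*0.419883 + (1-p)*0.000000] = 0.178405; exercise = 0.000000; V(2,1) = max -> 0.178405
  V(2,2) = exp(-r*dt) * [p*0.000000 + (1-p)*0.000000] = 0.000000; exercise = 0.000000; V(2,2) = max -> 0.000000
  V(1,0) = exp(-r*dt) * [p*1.051319 + (1-p)*0.178405] = 0.546645; exercise = 0.419883; V(1,0) = max -> 0.546645
  V(1,1) = exp(-r*dt) * [p*0.178405 + (1-p)*0.000000] = 0.075803; exercise = 0.000000; V(1,1) = max -> 0.075803
  V(0,0) = exp(-r*dt) * [p*0.546645 + (1-p)*0.075803] = 0.274732; exercise = 0.000000; V(0,0) = max -> 0.274732


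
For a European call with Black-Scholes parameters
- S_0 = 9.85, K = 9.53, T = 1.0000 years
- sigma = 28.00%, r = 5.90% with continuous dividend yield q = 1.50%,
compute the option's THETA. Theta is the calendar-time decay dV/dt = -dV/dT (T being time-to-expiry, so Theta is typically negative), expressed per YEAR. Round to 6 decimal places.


Answer: Theta = -0.694521

Derivation:
d1 = 0.4150954911; d2 = 0.1350954911
phi(d1) = 0.3660114483; exp(-qT) = 0.9851119396; exp(-rT) = 0.9427067692
Theta = -S*exp(-qT)*phi(d1)*sigma/(2*sqrt(T)) - r*K*exp(-rT)*N(d2) + q*S*exp(-qT)*N(d1)
N(d1) = 0.6609640000; N(d2) = 0.5537318125; sqrt(T) = 1.0000000000
Term 1 = -9.8500 * 0.9851119396 * 0.3660114483 * 0.2800 / (2 * 1.0000000000) = -0.4972153396
Term 2 = -0.0590 * 9.5300 * 0.9427067692 * 0.5537318125 = -0.2935087229
Term 3 = 0.0150 * 9.8500 * 0.9851119396 * 0.6609640000 = 0.0962035013
Theta = -0.4972153396 + (-0.2935087229) + (0.0962035013) = -0.694521


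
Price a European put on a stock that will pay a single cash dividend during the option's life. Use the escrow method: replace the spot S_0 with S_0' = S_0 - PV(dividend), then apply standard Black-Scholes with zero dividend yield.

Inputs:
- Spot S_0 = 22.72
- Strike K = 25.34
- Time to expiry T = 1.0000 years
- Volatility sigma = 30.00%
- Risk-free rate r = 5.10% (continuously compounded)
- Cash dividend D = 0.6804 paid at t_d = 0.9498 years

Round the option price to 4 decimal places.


Answer: Price = 3.8698

Derivation:
PV(D) = D * exp(-r * t_d) = 0.6804 * 0.95271469 = 0.64822708
S_0' = S_0 - PV(D) = 22.7200 - 0.64822708 = 22.07177292
d1 = (ln(S_0'/K) + (r + sigma^2/2)*T) / (sigma*sqrt(T)) = -0.14028209
d2 = d1 - sigma*sqrt(T) = -0.44028209
exp(-rT) = 0.95027867
N(-d1) = 0.55578144; N(-d2) = 0.67013359
P = K * exp(-rT) * N(-d2) - S_0' * N(-d1) = 25.3400 * 0.95027867 * 0.67013359 - 22.07177292 * 0.55578144 = 3.8698


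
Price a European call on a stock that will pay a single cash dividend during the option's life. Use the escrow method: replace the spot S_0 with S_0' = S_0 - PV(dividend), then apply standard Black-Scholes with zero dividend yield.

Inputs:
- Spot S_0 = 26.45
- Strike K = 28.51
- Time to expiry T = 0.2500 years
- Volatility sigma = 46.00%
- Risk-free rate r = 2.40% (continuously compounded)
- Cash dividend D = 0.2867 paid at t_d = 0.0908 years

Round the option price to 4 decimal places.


PV(D) = D * exp(-r * t_d) = 0.2867 * 0.99782317 = 0.28607590
S_0' = S_0 - PV(D) = 26.4500 - 0.28607590 = 26.16392410
d1 = (ln(S_0'/K) + (r + sigma^2/2)*T) / (sigma*sqrt(T)) = -0.23227558
d2 = d1 - sigma*sqrt(T) = -0.46227558
exp(-rT) = 0.99401796
N(d1) = 0.40816199; N(d2) = 0.32194185
C = S_0' * N(d1) - K * exp(-rT) * N(d2) = 26.16392410 * 0.40816199 - 28.5100 * 0.99401796 * 0.32194185 = 1.5555

Answer: Price = 1.5555


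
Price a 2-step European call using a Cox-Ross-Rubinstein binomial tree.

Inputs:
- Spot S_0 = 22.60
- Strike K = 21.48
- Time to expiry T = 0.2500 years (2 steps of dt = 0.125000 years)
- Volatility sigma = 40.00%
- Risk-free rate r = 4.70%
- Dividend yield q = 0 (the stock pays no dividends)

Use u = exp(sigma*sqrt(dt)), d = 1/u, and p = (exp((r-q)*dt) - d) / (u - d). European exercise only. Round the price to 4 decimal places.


Answer: Price = V(0,0) = 2.5347

Derivation:
dt = T/N = 0.125000
u = exp(sigma*sqrt(dt)) = 1.151910; d = 1/u = 0.868123
p = (exp((r-q)*dt) - d) / (u - d) = 0.485467
Discount per step: exp(-r*dt) = 0.994142
Stock lattice S(k, i) with i counting down-moves:
  k=0: S(0,0) = 22.6000
  k=1: S(1,0) = 26.0332; S(1,1) = 19.6196
  k=2: S(2,0) = 29.9879; S(2,1) = 22.6000; S(2,2) = 17.0322
Terminal payoffs V(N, i) = max(S_T - K, 0):
  V(2,0) = 8.507860; V(2,1) = 1.120000; V(2,2) = 0.000000
Backward induction: V(k, i) = exp(-r*dt) * [p * V(k+1, i) + (1-p) * V(k+1, i+1)].
  V(1,0) = exp(-r*dt) * [p*8.507860 + (1-p)*1.120000] = 4.678989
  V(1,1) = exp(-r*dt) * [p*1.120000 + (1-p)*0.000000] = 0.540538
  V(0,0) = exp(-r*dt) * [p*4.678989 + (1-p)*0.540538] = 2.534682


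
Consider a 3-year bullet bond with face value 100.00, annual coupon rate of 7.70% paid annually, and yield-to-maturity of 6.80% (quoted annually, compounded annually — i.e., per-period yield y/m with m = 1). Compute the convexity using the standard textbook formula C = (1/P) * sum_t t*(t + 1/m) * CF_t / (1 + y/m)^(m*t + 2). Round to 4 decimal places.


Coupon per period c = face * coupon_rate / m = 7.700000
Periods per year m = 1; per-period yield y/m = 0.068000
Number of cashflows N = 3
Cashflows (t years, CF_t, discount factor 1/(1+y/m)^(m*t), PV):
  t = 1.0000: CF_t = 7.700000, DF = 0.936330, PV = 7.209738
  t = 2.0000: CF_t = 7.700000, DF = 0.876713, PV = 6.750691
  t = 3.0000: CF_t = 107.700000, DF = 0.820892, PV = 88.410113
Price P = sum_t PV_t = 102.370542
Convexity numerator sum_t t*(t + 1/m) * CF_t / (1+y/m)^(m*t + 2):
  t = 1.0000: term = 12.641743
  t = 2.0000: term = 35.510515
  t = 3.0000: term = 930.123647
Convexity = (1/P) * sum = 978.275905 / 102.370542 = 9.556225

Answer: Convexity = 9.5562


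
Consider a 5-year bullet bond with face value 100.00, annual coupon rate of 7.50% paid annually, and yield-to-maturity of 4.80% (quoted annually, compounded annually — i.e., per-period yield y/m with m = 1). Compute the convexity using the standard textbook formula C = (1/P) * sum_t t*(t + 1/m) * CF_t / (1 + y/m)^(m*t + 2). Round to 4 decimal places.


Coupon per period c = face * coupon_rate / m = 7.500000
Periods per year m = 1; per-period yield y/m = 0.048000
Number of cashflows N = 5
Cashflows (t years, CF_t, discount factor 1/(1+y/m)^(m*t), PV):
  t = 1.0000: CF_t = 7.500000, DF = 0.954198, PV = 7.156489
  t = 2.0000: CF_t = 7.500000, DF = 0.910495, PV = 6.828710
  t = 3.0000: CF_t = 7.500000, DF = 0.868793, PV = 6.515945
  t = 4.0000: CF_t = 7.500000, DF = 0.829001, PV = 6.217505
  t = 5.0000: CF_t = 107.500000, DF = 0.791031, PV = 85.035849
Price P = sum_t PV_t = 111.754498
Convexity numerator sum_t t*(t + 1/m) * CF_t / (1+y/m)^(m*t + 2):
  t = 1.0000: term = 13.031890
  t = 2.0000: term = 37.305029
  t = 3.0000: term = 71.192804
  t = 4.0000: term = 113.220108
  t = 5.0000: term = 2322.740756
Convexity = (1/P) * sum = 2557.490587 / 111.754498 = 22.884901

Answer: Convexity = 22.8849


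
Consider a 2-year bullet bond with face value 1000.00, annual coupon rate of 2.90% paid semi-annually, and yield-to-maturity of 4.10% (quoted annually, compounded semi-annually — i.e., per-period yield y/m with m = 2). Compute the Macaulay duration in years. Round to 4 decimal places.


Answer: Macaulay duration = 1.9570 years

Derivation:
Coupon per period c = face * coupon_rate / m = 14.500000
Periods per year m = 2; per-period yield y/m = 0.020500
Number of cashflows N = 4
Cashflows (t years, CF_t, discount factor 1/(1+y/m)^(m*t), PV):
  t = 0.5000: CF_t = 14.500000, DF = 0.979912, PV = 14.208721
  t = 1.0000: CF_t = 14.500000, DF = 0.960227, PV = 13.923294
  t = 1.5000: CF_t = 14.500000, DF = 0.940938, PV = 13.643600
  t = 2.0000: CF_t = 1014.500000, DF = 0.922036, PV = 935.405707
Price P = sum_t PV_t = 977.181322
Macaulay numerator sum_t t * PV_t:
  t * PV_t at t = 0.5000: 7.104361
  t * PV_t at t = 1.0000: 13.923294
  t * PV_t at t = 1.5000: 20.465400
  t * PV_t at t = 2.0000: 1870.811414
Macaulay duration D = (sum_t t * PV_t) / P = 1912.304468 / 977.181322 = 1.956960


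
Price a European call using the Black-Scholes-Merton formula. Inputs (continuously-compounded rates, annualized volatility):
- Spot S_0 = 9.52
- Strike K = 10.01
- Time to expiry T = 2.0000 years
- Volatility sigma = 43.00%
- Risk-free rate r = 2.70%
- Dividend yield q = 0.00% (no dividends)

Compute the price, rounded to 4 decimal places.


d1 = (ln(S/K) + (r - q + 0.5*sigma^2) * T) / (sigma * sqrt(T)) = 0.31032163
d2 = d1 - sigma * sqrt(T) = -0.29779020
exp(-rT) = 0.94743211; exp(-qT) = 1.00000000
C = S_0 * exp(-qT) * N(d1) - K * exp(-rT) * N(d2)
N(d1) = 0.62184181; N(d2) = 0.38293165
C = 9.5200 * 1.00000000 * 0.62184181 - 10.0100 * 0.94743211 * 0.38293165 = 2.2883

Answer: Price = 2.2883


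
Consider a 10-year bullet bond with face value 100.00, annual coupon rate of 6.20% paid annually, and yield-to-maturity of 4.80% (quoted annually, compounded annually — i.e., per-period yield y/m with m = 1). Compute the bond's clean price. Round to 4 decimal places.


Coupon per period c = face * coupon_rate / m = 6.200000
Periods per year m = 1; per-period yield y/m = 0.048000
Number of cashflows N = 10
Cashflows (t years, CF_t, discount factor 1/(1+y/m)^(m*t), PV):
  t = 1.0000: CF_t = 6.200000, DF = 0.954198, PV = 5.916031
  t = 2.0000: CF_t = 6.200000, DF = 0.910495, PV = 5.645067
  t = 3.0000: CF_t = 6.200000, DF = 0.868793, PV = 5.386515
  t = 4.0000: CF_t = 6.200000, DF = 0.829001, PV = 5.139804
  t = 5.0000: CF_t = 6.200000, DF = 0.791031, PV = 4.904393
  t = 6.0000: CF_t = 6.200000, DF = 0.754801, PV = 4.679764
  t = 7.0000: CF_t = 6.200000, DF = 0.720230, PV = 4.465424
  t = 8.0000: CF_t = 6.200000, DF = 0.687242, PV = 4.260901
  t = 9.0000: CF_t = 6.200000, DF = 0.655765, PV = 4.065745
  t = 10.0000: CF_t = 106.200000, DF = 0.625730, PV = 66.452556
Price P = sum_t PV_t = 110.916200

Answer: Price = 110.9162


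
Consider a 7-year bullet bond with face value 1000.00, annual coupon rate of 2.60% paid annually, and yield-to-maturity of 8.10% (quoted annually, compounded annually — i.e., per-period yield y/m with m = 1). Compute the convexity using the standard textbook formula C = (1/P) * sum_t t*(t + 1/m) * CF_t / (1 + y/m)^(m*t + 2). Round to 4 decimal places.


Coupon per period c = face * coupon_rate / m = 26.000000
Periods per year m = 1; per-period yield y/m = 0.081000
Number of cashflows N = 7
Cashflows (t years, CF_t, discount factor 1/(1+y/m)^(m*t), PV):
  t = 1.0000: CF_t = 26.000000, DF = 0.925069, PV = 24.051804
  t = 2.0000: CF_t = 26.000000, DF = 0.855753, PV = 22.249587
  t = 3.0000: CF_t = 26.000000, DF = 0.791631, PV = 20.582412
  t = 4.0000: CF_t = 26.000000, DF = 0.732314, PV = 19.040159
  t = 5.0000: CF_t = 26.000000, DF = 0.677441, PV = 17.613468
  t = 6.0000: CF_t = 26.000000, DF = 0.626680, PV = 16.293680
  t = 7.0000: CF_t = 1026.000000, DF = 0.579722, PV = 594.795266
Price P = sum_t PV_t = 714.626376
Convexity numerator sum_t t*(t + 1/m) * CF_t / (1+y/m)^(m*t + 2):
  t = 1.0000: term = 41.164824
  t = 2.0000: term = 114.240954
  t = 3.0000: term = 211.361618
  t = 4.0000: term = 325.873601
  t = 5.0000: term = 452.183535
  t = 6.0000: term = 585.621600
  t = 7.0000: term = 28503.890581
Convexity = (1/P) * sum = 30234.336713 / 714.626376 = 42.307894

Answer: Convexity = 42.3079


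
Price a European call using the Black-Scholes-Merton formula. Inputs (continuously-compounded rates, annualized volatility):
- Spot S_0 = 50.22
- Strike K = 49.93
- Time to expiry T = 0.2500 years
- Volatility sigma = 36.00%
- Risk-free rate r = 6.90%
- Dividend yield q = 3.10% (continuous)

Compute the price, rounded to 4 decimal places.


d1 = (ln(S/K) + (r - q + 0.5*sigma^2) * T) / (sigma * sqrt(T)) = 0.17495183
d2 = d1 - sigma * sqrt(T) = -0.00504817
exp(-rT) = 0.98289793; exp(-qT) = 0.99227995
C = S_0 * exp(-qT) * N(d1) - K * exp(-rT) * N(d2)
N(d1) = 0.56944126; N(d2) = 0.49798608
C = 50.2200 * 0.99227995 * 0.56944126 - 49.9300 * 0.98289793 * 0.49798608 = 3.9374

Answer: Price = 3.9374


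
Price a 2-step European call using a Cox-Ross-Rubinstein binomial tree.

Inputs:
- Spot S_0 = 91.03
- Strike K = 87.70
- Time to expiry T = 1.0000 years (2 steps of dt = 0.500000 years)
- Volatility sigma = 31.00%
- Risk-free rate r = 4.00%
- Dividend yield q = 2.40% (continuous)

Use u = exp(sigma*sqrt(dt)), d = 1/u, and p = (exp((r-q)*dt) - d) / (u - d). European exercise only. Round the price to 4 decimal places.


Answer: Price = V(0,0) = 12.6215

Derivation:
dt = T/N = 0.500000
u = exp(sigma*sqrt(dt)) = 1.245084; d = 1/u = 0.803159
p = (exp((r-q)*dt) - d) / (u - d) = 0.463593
Discount per step: exp(-r*dt) = 0.980199
Stock lattice S(k, i) with i counting down-moves:
  k=0: S(0,0) = 91.0300
  k=1: S(1,0) = 113.3400; S(1,1) = 73.1115
  k=2: S(2,0) = 141.1178; S(2,1) = 91.0300; S(2,2) = 58.7201
Terminal payoffs V(N, i) = max(S_T - K, 0):
  V(2,0) = 53.417846; V(2,1) = 3.330000; V(2,2) = 0.000000
Backward induction: V(k, i) = exp(-r*dt) * [p * V(k+1, i) + (1-p) * V(k+1, i+1)].
  V(1,0) = exp(-r*dt) * [p*53.417846 + (1-p)*3.330000] = 26.024633
  V(1,1) = exp(-r*dt) * [p*3.330000 + (1-p)*0.000000] = 1.513195
  V(0,0) = exp(-r*dt) * [p*26.024633 + (1-p)*1.513195] = 12.621549


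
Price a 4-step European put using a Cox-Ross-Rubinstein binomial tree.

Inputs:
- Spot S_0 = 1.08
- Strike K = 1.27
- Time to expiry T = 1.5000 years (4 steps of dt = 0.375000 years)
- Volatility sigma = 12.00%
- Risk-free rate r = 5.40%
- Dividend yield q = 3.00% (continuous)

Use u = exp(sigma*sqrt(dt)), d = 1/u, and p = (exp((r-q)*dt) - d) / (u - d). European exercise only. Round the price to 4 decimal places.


dt = T/N = 0.375000
u = exp(sigma*sqrt(dt)) = 1.076252; d = 1/u = 0.929150
p = (exp((r-q)*dt) - d) / (u - d) = 0.543095
Discount per step: exp(-r*dt) = 0.979954
Stock lattice S(k, i) with i counting down-moves:
  k=0: S(0,0) = 1.0800
  k=1: S(1,0) = 1.1624; S(1,1) = 1.0035
  k=2: S(2,0) = 1.2510; S(2,1) = 1.0800; S(2,2) = 0.9324
  k=3: S(3,0) = 1.3464; S(3,1) = 1.1624; S(3,2) = 1.0035; S(3,3) = 0.8663
  k=4: S(4,0) = 1.4490; S(4,1) = 1.2510; S(4,2) = 1.0800; S(4,3) = 0.9324; S(4,4) = 0.8049
Terminal payoffs V(N, i) = max(K - S_T, 0):
  V(4,0) = 0.000000; V(4,1) = 0.019016; V(4,2) = 0.190000; V(4,3) = 0.337614; V(4,4) = 0.465052
Backward induction: V(k, i) = exp(-r*dt) * [p * V(k+1, i) + (1-p) * V(k+1, i+1)].
  V(3,0) = exp(-r*dt) * [p*0.000000 + (1-p)*0.019016] = 0.008514
  V(3,1) = exp(-r*dt) * [p*0.019016 + (1-p)*0.190000] = 0.095192
  V(3,2) = exp(-r*dt) * [p*0.190000 + (1-p)*0.337614] = 0.252285
  V(3,3) = exp(-r*dt) * [p*0.337614 + (1-p)*0.465052] = 0.387906
  V(2,0) = exp(-r*dt) * [p*0.008514 + (1-p)*0.095192] = 0.047153
  V(2,1) = exp(-r*dt) * [p*0.095192 + (1-p)*0.252285] = 0.163621
  V(2,2) = exp(-r*dt) * [p*0.252285 + (1-p)*0.387906] = 0.307951
  V(1,0) = exp(-r*dt) * [p*0.047153 + (1-p)*0.163621] = 0.098356
  V(1,1) = exp(-r*dt) * [p*0.163621 + (1-p)*0.307951] = 0.224964
  V(0,0) = exp(-r*dt) * [p*0.098356 + (1-p)*0.224964] = 0.153073

Answer: Price = V(0,0) = 0.1531


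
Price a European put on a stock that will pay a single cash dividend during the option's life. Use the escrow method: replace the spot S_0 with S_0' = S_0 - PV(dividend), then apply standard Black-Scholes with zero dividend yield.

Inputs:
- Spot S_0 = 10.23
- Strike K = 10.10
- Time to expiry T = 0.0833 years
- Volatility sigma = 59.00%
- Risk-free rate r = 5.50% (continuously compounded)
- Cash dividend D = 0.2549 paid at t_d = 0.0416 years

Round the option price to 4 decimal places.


PV(D) = D * exp(-r * t_d) = 0.2549 * 0.99771462 = 0.25431746
S_0' = S_0 - PV(D) = 10.2300 - 0.25431746 = 9.97568254
d1 = (ln(S_0'/K) + (r + sigma^2/2)*T) / (sigma*sqrt(T)) = 0.03931560
d2 = d1 - sigma*sqrt(T) = -0.13096867
exp(-rT) = 0.99542898
N(-d1) = 0.48431939; N(-d2) = 0.55209995
P = K * exp(-rT) * N(-d2) - S_0' * N(-d1) = 10.1000 * 0.99542898 * 0.55209995 - 9.97568254 * 0.48431939 = 0.7193

Answer: Price = 0.7193


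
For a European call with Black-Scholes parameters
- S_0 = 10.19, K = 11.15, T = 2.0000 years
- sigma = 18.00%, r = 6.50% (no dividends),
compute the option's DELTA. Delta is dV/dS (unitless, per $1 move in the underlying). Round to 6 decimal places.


Answer: Delta = 0.611904

Derivation:
d1 = 0.2842857969; d2 = 0.0297273557
phi(d1) = 0.3831427130; exp(-qT) = 1.0000000000; exp(-rT) = 0.8780954309
N(d1) = 0.6119043151
Delta = exp(-qT) * N(d1) = 1.0000000000 * 0.6119043151 = 0.611904


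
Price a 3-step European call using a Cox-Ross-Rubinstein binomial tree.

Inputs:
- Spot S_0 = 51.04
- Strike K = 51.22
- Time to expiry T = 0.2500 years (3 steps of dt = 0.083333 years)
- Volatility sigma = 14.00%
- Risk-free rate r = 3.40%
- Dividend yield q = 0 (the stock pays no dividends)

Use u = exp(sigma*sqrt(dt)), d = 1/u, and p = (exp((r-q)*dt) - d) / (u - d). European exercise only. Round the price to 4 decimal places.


Answer: Price = V(0,0) = 1.6677

Derivation:
dt = T/N = 0.083333
u = exp(sigma*sqrt(dt)) = 1.041242; d = 1/u = 0.960391
p = (exp((r-q)*dt) - d) / (u - d) = 0.524991
Discount per step: exp(-r*dt) = 0.997171
Stock lattice S(k, i) with i counting down-moves:
  k=0: S(0,0) = 51.0400
  k=1: S(1,0) = 53.1450; S(1,1) = 49.0184
  k=2: S(2,0) = 55.3368; S(2,1) = 51.0400; S(2,2) = 47.0768
  k=3: S(3,0) = 57.6190; S(3,1) = 53.1450; S(3,2) = 49.0184; S(3,3) = 45.2122
Terminal payoffs V(N, i) = max(S_T - K, 0):
  V(3,0) = 6.399047; V(3,1) = 1.925007; V(3,2) = 0.000000; V(3,3) = 0.000000
Backward induction: V(k, i) = exp(-r*dt) * [p * V(k+1, i) + (1-p) * V(k+1, i+1)].
  V(2,0) = exp(-r*dt) * [p*6.399047 + (1-p)*1.925007] = 4.261747
  V(2,1) = exp(-r*dt) * [p*1.925007 + (1-p)*0.000000] = 1.007753
  V(2,2) = exp(-r*dt) * [p*0.000000 + (1-p)*0.000000] = 0.000000
  V(1,0) = exp(-r*dt) * [p*4.261747 + (1-p)*1.007753] = 2.708387
  V(1,1) = exp(-r*dt) * [p*1.007753 + (1-p)*0.000000] = 0.527564
  V(0,0) = exp(-r*dt) * [p*2.708387 + (1-p)*0.527564] = 1.667745


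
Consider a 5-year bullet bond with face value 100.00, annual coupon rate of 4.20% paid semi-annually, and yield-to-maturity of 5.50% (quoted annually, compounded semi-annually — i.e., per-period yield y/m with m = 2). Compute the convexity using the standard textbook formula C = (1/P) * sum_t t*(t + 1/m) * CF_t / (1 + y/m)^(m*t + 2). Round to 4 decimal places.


Coupon per period c = face * coupon_rate / m = 2.100000
Periods per year m = 2; per-period yield y/m = 0.027500
Number of cashflows N = 10
Cashflows (t years, CF_t, discount factor 1/(1+y/m)^(m*t), PV):
  t = 0.5000: CF_t = 2.100000, DF = 0.973236, PV = 2.043796
  t = 1.0000: CF_t = 2.100000, DF = 0.947188, PV = 1.989095
  t = 1.5000: CF_t = 2.100000, DF = 0.921838, PV = 1.935859
  t = 2.0000: CF_t = 2.100000, DF = 0.897166, PV = 1.884048
  t = 2.5000: CF_t = 2.100000, DF = 0.873154, PV = 1.833623
  t = 3.0000: CF_t = 2.100000, DF = 0.849785, PV = 1.784548
  t = 3.5000: CF_t = 2.100000, DF = 0.827041, PV = 1.736787
  t = 4.0000: CF_t = 2.100000, DF = 0.804906, PV = 1.690303
  t = 4.5000: CF_t = 2.100000, DF = 0.783364, PV = 1.645064
  t = 5.0000: CF_t = 102.100000, DF = 0.762398, PV = 77.840826
Price P = sum_t PV_t = 94.383950
Convexity numerator sum_t t*(t + 1/m) * CF_t / (1+y/m)^(m*t + 2):
  t = 0.5000: term = 0.967930
  t = 1.0000: term = 2.826072
  t = 1.5000: term = 5.500870
  t = 2.0000: term = 8.922742
  t = 2.5000: term = 13.025900
  t = 3.0000: term = 17.748185
  t = 3.5000: term = 23.030897
  t = 4.0000: term = 28.818641
  t = 4.5000: term = 35.059174
  t = 5.0000: term = 2027.572860
Convexity = (1/P) * sum = 2163.473270 / 94.383950 = 22.922046

Answer: Convexity = 22.9220


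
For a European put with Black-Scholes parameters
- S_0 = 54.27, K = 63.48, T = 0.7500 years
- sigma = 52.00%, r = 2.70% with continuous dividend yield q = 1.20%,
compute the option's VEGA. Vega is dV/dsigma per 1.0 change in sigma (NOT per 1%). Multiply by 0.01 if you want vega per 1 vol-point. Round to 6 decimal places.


Answer: Vega = 18.493076

Derivation:
d1 = -0.0979348327; d2 = -0.5482680427
phi(d1) = 0.3970336866; exp(-qT) = 0.9910403788; exp(-rT) = 0.9799536543
Vega = S * exp(-qT) * phi(d1) * sqrt(T) = 54.2700 * 0.9910403788 * 0.3970336866 * 0.8660254038 = 18.493076


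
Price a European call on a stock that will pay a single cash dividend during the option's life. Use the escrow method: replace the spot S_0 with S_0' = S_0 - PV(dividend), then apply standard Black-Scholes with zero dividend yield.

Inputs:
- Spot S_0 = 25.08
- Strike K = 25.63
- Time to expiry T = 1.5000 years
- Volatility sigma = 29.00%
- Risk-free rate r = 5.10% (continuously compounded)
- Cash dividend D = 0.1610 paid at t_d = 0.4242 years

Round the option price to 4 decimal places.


PV(D) = D * exp(-r * t_d) = 0.1610 * 0.97859814 = 0.15755430
S_0' = S_0 - PV(D) = 25.0800 - 0.15755430 = 24.92244570
d1 = (ln(S_0'/K) + (r + sigma^2/2)*T) / (sigma*sqrt(T)) = 0.31415492
d2 = d1 - sigma*sqrt(T) = -0.04102110
exp(-rT) = 0.92635291
N(d1) = 0.62329831; N(d2) = 0.48363954
C = S_0' * N(d1) - K * exp(-rT) * N(d2) = 24.92244570 * 0.62329831 - 25.6300 * 0.92635291 * 0.48363954 = 4.0513

Answer: Price = 4.0513


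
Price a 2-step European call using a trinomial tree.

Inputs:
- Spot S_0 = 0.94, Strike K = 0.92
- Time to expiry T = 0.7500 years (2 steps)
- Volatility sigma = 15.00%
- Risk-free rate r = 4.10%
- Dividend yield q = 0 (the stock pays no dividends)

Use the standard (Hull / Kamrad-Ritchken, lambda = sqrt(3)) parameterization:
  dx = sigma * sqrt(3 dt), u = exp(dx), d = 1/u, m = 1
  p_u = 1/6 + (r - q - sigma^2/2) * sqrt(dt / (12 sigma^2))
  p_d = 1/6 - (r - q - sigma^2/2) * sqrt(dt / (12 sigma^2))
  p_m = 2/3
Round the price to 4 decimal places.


dt = T/N = 0.375000; dx = sigma*sqrt(3*dt) = 0.159099
u = exp(dx) = 1.172454; d = 1/u = 0.852912
p_u = 0.201727, p_m = 0.666667, p_d = 0.131606
Discount per step: exp(-r*dt) = 0.984743
Stock lattice S(k, j) with j the centered position index:
  k=0: S(0,+0) = 0.9400
  k=1: S(1,-1) = 0.8017; S(1,+0) = 0.9400; S(1,+1) = 1.1021
  k=2: S(2,-2) = 0.6838; S(2,-1) = 0.8017; S(2,+0) = 0.9400; S(2,+1) = 1.1021; S(2,+2) = 1.2922
Terminal payoffs V(N, j) = max(S_T - K, 0):
  V(2,-2) = 0.000000; V(2,-1) = 0.000000; V(2,+0) = 0.020000; V(2,+1) = 0.182107; V(2,+2) = 0.372170
Backward induction: V(k, j) = exp(-r*dt) * [p_u * V(k+1, j+1) + p_m * V(k+1, j) + p_d * V(k+1, j-1)]
  V(1,-1) = exp(-r*dt) * [p_u*0.020000 + p_m*0.000000 + p_d*0.000000] = 0.003973
  V(1,+0) = exp(-r*dt) * [p_u*0.182107 + p_m*0.020000 + p_d*0.000000] = 0.049305
  V(1,+1) = exp(-r*dt) * [p_u*0.372170 + p_m*0.182107 + p_d*0.020000] = 0.196075
  V(0,+0) = exp(-r*dt) * [p_u*0.196075 + p_m*0.049305 + p_d*0.003973] = 0.071834

Answer: Price = V(0,0) = 0.0718


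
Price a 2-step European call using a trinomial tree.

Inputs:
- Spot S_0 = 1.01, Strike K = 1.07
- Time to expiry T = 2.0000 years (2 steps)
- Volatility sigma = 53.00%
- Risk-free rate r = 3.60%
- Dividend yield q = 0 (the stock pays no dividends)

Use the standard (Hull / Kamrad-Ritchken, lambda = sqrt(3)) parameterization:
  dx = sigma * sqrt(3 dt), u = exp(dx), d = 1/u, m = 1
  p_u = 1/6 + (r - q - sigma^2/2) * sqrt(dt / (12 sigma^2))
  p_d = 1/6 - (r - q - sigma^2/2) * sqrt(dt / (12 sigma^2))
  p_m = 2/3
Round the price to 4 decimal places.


Answer: Price = V(0,0) = 0.2578

Derivation:
dt = T/N = 1.000000; dx = sigma*sqrt(3*dt) = 0.917987
u = exp(dx) = 2.504244; d = 1/u = 0.399322
p_u = 0.109776, p_m = 0.666667, p_d = 0.223557
Discount per step: exp(-r*dt) = 0.964640
Stock lattice S(k, j) with j the centered position index:
  k=0: S(0,+0) = 1.0100
  k=1: S(1,-1) = 0.4033; S(1,+0) = 1.0100; S(1,+1) = 2.5293
  k=2: S(2,-2) = 0.1611; S(2,-1) = 0.4033; S(2,+0) = 1.0100; S(2,+1) = 2.5293; S(2,+2) = 6.3340
Terminal payoffs V(N, j) = max(S_T - K, 0):
  V(2,-2) = 0.000000; V(2,-1) = 0.000000; V(2,+0) = 0.000000; V(2,+1) = 1.459287; V(2,+2) = 5.263951
Backward induction: V(k, j) = exp(-r*dt) * [p_u * V(k+1, j+1) + p_m * V(k+1, j) + p_d * V(k+1, j-1)]
  V(1,-1) = exp(-r*dt) * [p_u*0.000000 + p_m*0.000000 + p_d*0.000000] = 0.000000
  V(1,+0) = exp(-r*dt) * [p_u*1.459287 + p_m*0.000000 + p_d*0.000000] = 0.154530
  V(1,+1) = exp(-r*dt) * [p_u*5.263951 + p_m*1.459287 + p_d*0.000000] = 1.495880
  V(0,+0) = exp(-r*dt) * [p_u*1.495880 + p_m*0.154530 + p_d*0.000000] = 0.257782


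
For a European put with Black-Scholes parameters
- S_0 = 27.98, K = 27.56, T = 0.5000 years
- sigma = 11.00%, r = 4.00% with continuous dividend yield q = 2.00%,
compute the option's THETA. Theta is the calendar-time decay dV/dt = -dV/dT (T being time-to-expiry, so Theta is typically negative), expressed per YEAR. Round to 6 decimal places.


Answer: Theta = -0.584409

Derivation:
d1 = 0.3619039757; d2 = 0.2841222298
phi(d1) = 0.3736537259; exp(-qT) = 0.9900498337; exp(-rT) = 0.9801986733
Theta = -S*exp(-qT)*phi(d1)*sigma/(2*sqrt(T)) + r*K*exp(-rT)*N(-d2) - q*S*exp(-qT)*N(-d1)
N(-d1) = 0.3587118944; N(-d2) = 0.3881583559; sqrt(T) = 0.7071067812
Term 1 = -27.9800 * 0.9900498337 * 0.3736537259 * 0.1100 / (2 * 0.7071067812) = -0.8051036023
Term 2 = 0.0400 * 27.5600 * 0.9801986733 * 0.3881583559 = 0.4194326696
Term 3 = -0.0200 * 27.9800 * 0.9900498337 * 0.3587118944 = -0.1987378277
Theta = -0.8051036023 + (0.4194326696) + (-0.1987378277) = -0.584409


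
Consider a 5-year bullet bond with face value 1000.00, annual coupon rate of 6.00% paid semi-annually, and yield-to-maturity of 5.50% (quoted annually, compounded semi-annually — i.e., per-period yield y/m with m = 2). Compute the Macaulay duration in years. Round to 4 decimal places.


Answer: Macaulay duration = 4.4008 years

Derivation:
Coupon per period c = face * coupon_rate / m = 30.000000
Periods per year m = 2; per-period yield y/m = 0.027500
Number of cashflows N = 10
Cashflows (t years, CF_t, discount factor 1/(1+y/m)^(m*t), PV):
  t = 0.5000: CF_t = 30.000000, DF = 0.973236, PV = 29.197080
  t = 1.0000: CF_t = 30.000000, DF = 0.947188, PV = 28.415650
  t = 1.5000: CF_t = 30.000000, DF = 0.921838, PV = 27.655134
  t = 2.0000: CF_t = 30.000000, DF = 0.897166, PV = 26.914972
  t = 2.5000: CF_t = 30.000000, DF = 0.873154, PV = 26.194620
  t = 3.0000: CF_t = 30.000000, DF = 0.849785, PV = 25.493547
  t = 3.5000: CF_t = 30.000000, DF = 0.827041, PV = 24.811238
  t = 4.0000: CF_t = 30.000000, DF = 0.804906, PV = 24.147191
  t = 4.5000: CF_t = 30.000000, DF = 0.783364, PV = 23.500915
  t = 5.0000: CF_t = 1030.000000, DF = 0.762398, PV = 785.269843
Price P = sum_t PV_t = 1021.600190
Macaulay numerator sum_t t * PV_t:
  t * PV_t at t = 0.5000: 14.598540
  t * PV_t at t = 1.0000: 28.415650
  t * PV_t at t = 1.5000: 41.482701
  t * PV_t at t = 2.0000: 53.829944
  t * PV_t at t = 2.5000: 65.486550
  t * PV_t at t = 3.0000: 76.480642
  t * PV_t at t = 3.5000: 86.839334
  t * PV_t at t = 4.0000: 96.588762
  t * PV_t at t = 4.5000: 105.754119
  t * PV_t at t = 5.0000: 3926.349213
Macaulay duration D = (sum_t t * PV_t) / P = 4495.825456 / 1021.600190 = 4.400768


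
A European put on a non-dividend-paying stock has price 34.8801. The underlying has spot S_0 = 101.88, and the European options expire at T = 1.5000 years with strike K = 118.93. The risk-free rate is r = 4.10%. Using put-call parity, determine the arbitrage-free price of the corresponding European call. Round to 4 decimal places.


Answer: Call price = 24.9239

Derivation:
Put-call parity: C - P = S_0 * exp(-qT) - K * exp(-rT).
S_0 * exp(-qT) = 101.8800 * 1.00000000 = 101.88000000
K * exp(-rT) = 118.9300 * 0.94035295 = 111.83617584
C = P + S*exp(-qT) - K*exp(-rT)
C = 34.8801 + 101.88000000 - 111.83617584 = 24.9239


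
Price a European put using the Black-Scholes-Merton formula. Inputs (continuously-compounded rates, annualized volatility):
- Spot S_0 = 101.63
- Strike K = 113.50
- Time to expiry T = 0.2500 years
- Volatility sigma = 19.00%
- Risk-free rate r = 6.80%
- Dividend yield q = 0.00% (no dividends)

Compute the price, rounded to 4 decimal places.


Answer: Price = 10.8253

Derivation:
d1 = (ln(S/K) + (r - q + 0.5*sigma^2) * T) / (sigma * sqrt(T)) = -0.93633231
d2 = d1 - sigma * sqrt(T) = -1.03133231
exp(-rT) = 0.98314368; exp(-qT) = 1.00000000
P = K * exp(-rT) * N(-d2) - S_0 * exp(-qT) * N(-d1)
N(-d1) = 0.82544894; N(-d2) = 0.84880749
P = 113.5000 * 0.98314368 * 0.84880749 - 101.6300 * 1.00000000 * 0.82544894 = 10.8253


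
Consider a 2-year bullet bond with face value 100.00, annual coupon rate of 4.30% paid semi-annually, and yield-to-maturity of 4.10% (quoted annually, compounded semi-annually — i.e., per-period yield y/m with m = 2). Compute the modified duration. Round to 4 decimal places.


Coupon per period c = face * coupon_rate / m = 2.150000
Periods per year m = 2; per-period yield y/m = 0.020500
Number of cashflows N = 4
Cashflows (t years, CF_t, discount factor 1/(1+y/m)^(m*t), PV):
  t = 0.5000: CF_t = 2.150000, DF = 0.979912, PV = 2.106810
  t = 1.0000: CF_t = 2.150000, DF = 0.960227, PV = 2.064488
  t = 1.5000: CF_t = 2.150000, DF = 0.940938, PV = 2.023017
  t = 2.0000: CF_t = 102.150000, DF = 0.922036, PV = 94.185996
Price P = sum_t PV_t = 100.380311
First compute Macaulay numerator sum_t t * PV_t:
  t * PV_t at t = 0.5000: 1.053405
  t * PV_t at t = 1.0000: 2.064488
  t * PV_t at t = 1.5000: 3.034525
  t * PV_t at t = 2.0000: 188.371992
Macaulay duration D = 194.524410 / 100.380311 = 1.937874
Modified duration = D / (1 + y/m) = 1.937874 / (1 + 0.020500) = 1.898946

Answer: Modified duration = 1.8989


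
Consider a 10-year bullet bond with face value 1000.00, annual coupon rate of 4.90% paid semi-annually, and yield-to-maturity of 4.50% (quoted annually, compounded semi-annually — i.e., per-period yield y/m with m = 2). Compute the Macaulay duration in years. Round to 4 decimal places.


Coupon per period c = face * coupon_rate / m = 24.500000
Periods per year m = 2; per-period yield y/m = 0.022500
Number of cashflows N = 20
Cashflows (t years, CF_t, discount factor 1/(1+y/m)^(m*t), PV):
  t = 0.5000: CF_t = 24.500000, DF = 0.977995, PV = 23.960880
  t = 1.0000: CF_t = 24.500000, DF = 0.956474, PV = 23.433624
  t = 1.5000: CF_t = 24.500000, DF = 0.935427, PV = 22.917969
  t = 2.0000: CF_t = 24.500000, DF = 0.914843, PV = 22.413662
  t = 2.5000: CF_t = 24.500000, DF = 0.894712, PV = 21.920452
  t = 3.0000: CF_t = 24.500000, DF = 0.875024, PV = 21.438095
  t = 3.5000: CF_t = 24.500000, DF = 0.855769, PV = 20.966352
  t = 4.0000: CF_t = 24.500000, DF = 0.836938, PV = 20.504989
  t = 4.5000: CF_t = 24.500000, DF = 0.818522, PV = 20.053779
  t = 5.0000: CF_t = 24.500000, DF = 0.800510, PV = 19.612498
  t = 5.5000: CF_t = 24.500000, DF = 0.782895, PV = 19.180927
  t = 6.0000: CF_t = 24.500000, DF = 0.765667, PV = 18.758853
  t = 6.5000: CF_t = 24.500000, DF = 0.748819, PV = 18.346067
  t = 7.0000: CF_t = 24.500000, DF = 0.732341, PV = 17.942363
  t = 7.5000: CF_t = 24.500000, DF = 0.716226, PV = 17.547544
  t = 8.0000: CF_t = 24.500000, DF = 0.700466, PV = 17.161412
  t = 8.5000: CF_t = 24.500000, DF = 0.685052, PV = 16.783777
  t = 9.0000: CF_t = 24.500000, DF = 0.669978, PV = 16.414452
  t = 9.5000: CF_t = 24.500000, DF = 0.655235, PV = 16.053254
  t = 10.0000: CF_t = 1024.500000, DF = 0.640816, PV = 656.516475
Price P = sum_t PV_t = 1031.927425
Macaulay numerator sum_t t * PV_t:
  t * PV_t at t = 0.5000: 11.980440
  t * PV_t at t = 1.0000: 23.433624
  t * PV_t at t = 1.5000: 34.376954
  t * PV_t at t = 2.0000: 44.827324
  t * PV_t at t = 2.5000: 54.801129
  t * PV_t at t = 3.0000: 64.314284
  t * PV_t at t = 3.5000: 73.382231
  t * PV_t at t = 4.0000: 82.019958
  t * PV_t at t = 4.5000: 90.242008
  t * PV_t at t = 5.0000: 98.062491
  t * PV_t at t = 5.5000: 105.495101
  t * PV_t at t = 6.0000: 112.553119
  t * PV_t at t = 6.5000: 119.249433
  t * PV_t at t = 7.0000: 125.596544
  t * PV_t at t = 7.5000: 131.606578
  t * PV_t at t = 8.0000: 137.291296
  t * PV_t at t = 8.5000: 142.662105
  t * PV_t at t = 9.0000: 147.730067
  t * PV_t at t = 9.5000: 152.505910
  t * PV_t at t = 10.0000: 6565.164752
Macaulay duration D = (sum_t t * PV_t) / P = 8317.295348 / 1031.927425 = 8.059962

Answer: Macaulay duration = 8.0600 years


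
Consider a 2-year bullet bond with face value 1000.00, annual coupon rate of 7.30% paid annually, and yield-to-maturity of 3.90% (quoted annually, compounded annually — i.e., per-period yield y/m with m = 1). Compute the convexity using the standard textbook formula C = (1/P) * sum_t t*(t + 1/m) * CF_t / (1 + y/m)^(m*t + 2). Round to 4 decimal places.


Coupon per period c = face * coupon_rate / m = 73.000000
Periods per year m = 1; per-period yield y/m = 0.039000
Number of cashflows N = 2
Cashflows (t years, CF_t, discount factor 1/(1+y/m)^(m*t), PV):
  t = 1.0000: CF_t = 73.000000, DF = 0.962464, PV = 70.259865
  t = 2.0000: CF_t = 1073.000000, DF = 0.926337, PV = 993.959358
Price P = sum_t PV_t = 1064.219223
Convexity numerator sum_t t*(t + 1/m) * CF_t / (1+y/m)^(m*t + 2):
  t = 1.0000: term = 130.168594
  t = 2.0000: term = 5524.446627
Convexity = (1/P) * sum = 5654.615221 / 1064.219223 = 5.313393

Answer: Convexity = 5.3134


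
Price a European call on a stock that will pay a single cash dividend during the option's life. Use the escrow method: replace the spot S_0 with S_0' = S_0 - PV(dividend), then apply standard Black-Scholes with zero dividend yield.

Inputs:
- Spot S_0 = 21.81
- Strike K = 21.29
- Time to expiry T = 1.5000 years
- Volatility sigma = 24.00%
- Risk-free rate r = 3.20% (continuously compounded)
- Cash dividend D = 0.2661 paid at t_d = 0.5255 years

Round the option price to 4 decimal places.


Answer: Price = 3.1229

Derivation:
PV(D) = D * exp(-r * t_d) = 0.2661 * 0.98332460 = 0.26166268
S_0' = S_0 - PV(D) = 21.8100 - 0.26166268 = 21.54833732
d1 = (ln(S_0'/K) + (r + sigma^2/2)*T) / (sigma*sqrt(T)) = 0.35130167
d2 = d1 - sigma*sqrt(T) = 0.05736290
exp(-rT) = 0.95313379
N(d1) = 0.63731898; N(d2) = 0.52287194
C = S_0' * N(d1) - K * exp(-rT) * N(d2) = 21.54833732 * 0.63731898 - 21.2900 * 0.95313379 * 0.52287194 = 3.1229


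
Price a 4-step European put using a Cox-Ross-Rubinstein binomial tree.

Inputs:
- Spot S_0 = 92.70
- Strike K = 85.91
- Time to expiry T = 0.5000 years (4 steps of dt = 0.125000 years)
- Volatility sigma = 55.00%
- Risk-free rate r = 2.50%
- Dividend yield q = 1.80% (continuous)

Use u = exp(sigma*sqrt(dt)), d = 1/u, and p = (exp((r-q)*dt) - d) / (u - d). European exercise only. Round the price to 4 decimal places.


dt = T/N = 0.125000
u = exp(sigma*sqrt(dt)) = 1.214648; d = 1/u = 0.823284
p = (exp((r-q)*dt) - d) / (u - d) = 0.453776
Discount per step: exp(-r*dt) = 0.996880
Stock lattice S(k, i) with i counting down-moves:
  k=0: S(0,0) = 92.7000
  k=1: S(1,0) = 112.5979; S(1,1) = 76.3184
  k=2: S(2,0) = 136.7668; S(2,1) = 92.7000; S(2,2) = 62.8317
  k=3: S(3,0) = 166.1235; S(3,1) = 112.5979; S(3,2) = 76.3184; S(3,3) = 51.7283
  k=4: S(4,0) = 201.7816; S(4,1) = 136.7668; S(4,2) = 92.7000; S(4,3) = 62.8317; S(4,4) = 42.5871
Terminal payoffs V(N, i) = max(K - S_T, 0):
  V(4,0) = 0.000000; V(4,1) = 0.000000; V(4,2) = 0.000000; V(4,3) = 23.078299; V(4,4) = 43.322916
Backward induction: V(k, i) = exp(-r*dt) * [p * V(k+1, i) + (1-p) * V(k+1, i+1)].
  V(3,0) = exp(-r*dt) * [p*0.000000 + (1-p)*0.000000] = 0.000000
  V(3,1) = exp(-r*dt) * [p*0.000000 + (1-p)*0.000000] = 0.000000
  V(3,2) = exp(-r*dt) * [p*0.000000 + (1-p)*23.078299] = 12.566594
  V(3,3) = exp(-r*dt) * [p*23.078299 + (1-p)*43.322916] = 34.029890
  V(2,0) = exp(-r*dt) * [p*0.000000 + (1-p)*0.000000] = 0.000000
  V(2,1) = exp(-r*dt) * [p*0.000000 + (1-p)*12.566594] = 6.842761
  V(2,2) = exp(-r*dt) * [p*12.566594 + (1-p)*34.029890] = 24.214577
  V(1,0) = exp(-r*dt) * [p*0.000000 + (1-p)*6.842761] = 3.726020
  V(1,1) = exp(-r*dt) * [p*6.842761 + (1-p)*24.214577] = 16.280712
  V(0,0) = exp(-r*dt) * [p*3.726020 + (1-p)*16.280712] = 10.550674

Answer: Price = V(0,0) = 10.5507


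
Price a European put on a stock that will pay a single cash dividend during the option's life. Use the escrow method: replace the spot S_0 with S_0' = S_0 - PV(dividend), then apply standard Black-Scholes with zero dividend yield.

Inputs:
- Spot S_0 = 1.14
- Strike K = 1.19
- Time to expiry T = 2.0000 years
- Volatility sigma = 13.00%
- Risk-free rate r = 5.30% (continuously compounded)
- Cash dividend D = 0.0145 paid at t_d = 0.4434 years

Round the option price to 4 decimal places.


PV(D) = D * exp(-r * t_d) = 0.0145 * 0.97677378 = 0.01416322
S_0' = S_0 - PV(D) = 1.1400 - 0.01416322 = 1.12583678
d1 = (ln(S_0'/K) + (r + sigma^2/2)*T) / (sigma*sqrt(T)) = 0.36700613
d2 = d1 - sigma*sqrt(T) = 0.18315837
exp(-rT) = 0.89942465
N(-d1) = 0.35680722; N(-d2) = 0.42733688
P = K * exp(-rT) * N(-d2) - S_0' * N(-d1) = 1.1900 * 0.89942465 * 0.42733688 - 1.12583678 * 0.35680722 = 0.0557

Answer: Price = 0.0557


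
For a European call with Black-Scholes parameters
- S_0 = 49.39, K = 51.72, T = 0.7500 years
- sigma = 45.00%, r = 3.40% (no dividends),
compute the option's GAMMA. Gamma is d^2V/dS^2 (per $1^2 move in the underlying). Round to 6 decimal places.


Answer: Gamma = 0.020519

Derivation:
d1 = 0.1420048686; d2 = -0.2477065631
phi(d1) = 0.3949400789; exp(-qT) = 1.0000000000; exp(-rT) = 0.9748223790
Gamma = exp(-qT) * phi(d1) / (S * sigma * sqrt(T)) = 1.0000000000 * 0.3949400789 / (49.3900 * 0.4500 * 0.8660254038) = 0.020519


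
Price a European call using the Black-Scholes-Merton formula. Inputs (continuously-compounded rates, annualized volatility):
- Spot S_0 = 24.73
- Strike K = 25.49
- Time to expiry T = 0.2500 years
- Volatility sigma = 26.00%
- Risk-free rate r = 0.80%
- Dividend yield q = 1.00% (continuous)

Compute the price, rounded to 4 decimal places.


d1 = (ln(S/K) + (r - q + 0.5*sigma^2) * T) / (sigma * sqrt(T)) = -0.17168567
d2 = d1 - sigma * sqrt(T) = -0.30168567
exp(-rT) = 0.99800200; exp(-qT) = 0.99750312
C = S_0 * exp(-qT) * N(d1) - K * exp(-rT) * N(d2)
N(d1) = 0.43184233; N(d2) = 0.38144585
C = 24.7300 * 0.99750312 * 0.43184233 - 25.4900 * 0.99800200 * 0.38144585 = 0.9492

Answer: Price = 0.9492
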